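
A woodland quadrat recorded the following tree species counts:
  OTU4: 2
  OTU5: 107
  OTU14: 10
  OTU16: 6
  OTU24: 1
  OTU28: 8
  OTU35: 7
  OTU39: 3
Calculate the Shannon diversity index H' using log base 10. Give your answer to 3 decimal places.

0.443

Total N = 2+107+10+6+1+8+7+3 = 144, so the proportions are 0.01389, 0.74306, 0.06944, 0.04167, 0.00694, 0.05556, 0.04861, 0.02083 (working shown to 5 dp, full precision carried).
Each pᵢ log₁₀ pᵢ term: 0.01389×(-1.85733)=-0.02580, 0.74306×(-0.12898)=-0.09584, 0.06944×(-1.15836)=-0.08044, 0.04167×(-1.38021)=-0.05751, 0.00694×(-2.15836)=-0.01499, 0.05556×(-1.25527)=-0.06974, 0.04861×(-1.31326)=-0.06384, 0.02083×(-1.68124)=-0.03503.
Sum = -0.44318, so H' = 0.443.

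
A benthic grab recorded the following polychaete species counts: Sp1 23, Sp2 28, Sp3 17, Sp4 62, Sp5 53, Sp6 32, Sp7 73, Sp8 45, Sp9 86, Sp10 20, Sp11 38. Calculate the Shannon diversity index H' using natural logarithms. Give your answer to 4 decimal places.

Total N = 23+28+17+62+53+32+73+45+86+20+38 = 477, so the proportions are 0.048218, 0.0587, 0.035639, 0.129979, 0.111111, 0.067086, 0.15304, 0.09434, 0.180294, 0.041929, 0.079665 (working shown to 6 dp, full precision carried).
Each pᵢ ln pᵢ term: 0.048218×(-3.032022)=-0.146198, 0.0587×(-2.835312)=-0.166433, 0.035639×(-3.334303)=-0.118833, 0.129979×(-2.040382)=-0.265207, 0.111111×(-2.197225)=-0.244136, 0.067086×(-2.701781)=-0.181252, 0.15304×(-1.877057)=-0.287264, 0.09434×(-2.360854)=-0.222722, 0.180294×(-1.713169)=-0.308873, 0.041929×(-3.171784)=-0.132989, 0.079665×(-2.529930)=-0.201546.
Sum = -2.275453, so H' = 2.2755.

2.2755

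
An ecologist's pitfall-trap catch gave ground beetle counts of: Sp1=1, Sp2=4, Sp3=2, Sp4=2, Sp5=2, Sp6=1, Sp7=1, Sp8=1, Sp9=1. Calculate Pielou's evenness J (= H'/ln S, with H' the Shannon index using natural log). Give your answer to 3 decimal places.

Total N = 1+4+2+2+2+1+1+1+1 = 15, so the proportions are 0.06667, 0.26667, 0.13333, 0.13333, 0.13333, 0.06667, 0.06667, 0.06667, 0.06667 (working shown to 5 dp, full precision carried).
H' = −Σ pᵢ ln pᵢ = −((-0.18054) + (-0.35247) + (-0.26865) + (-0.26865) + (-0.26865) + (-0.18054) + (-0.18054) + (-0.18054) + (-0.18054)) = 2.06111.
With S = 9 species, ln S = 2.19722, so J = 2.06111/2.19722 = 0.93805, i.e. 0.938 to 3 decimal places.

0.938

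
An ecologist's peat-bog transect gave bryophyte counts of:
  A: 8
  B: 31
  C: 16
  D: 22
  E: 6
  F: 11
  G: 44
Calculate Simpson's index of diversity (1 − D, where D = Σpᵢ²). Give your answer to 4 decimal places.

Total N = 8+31+16+22+6+11+44 = 138, so the proportions are 0.057971, 0.224638, 0.115942, 0.15942, 0.043478, 0.07971, 0.318841 (working shown to 6 dp, full precision carried).
D = 0.057971² + 0.224638² + 0.115942² + 0.15942² + 0.043478² + 0.07971² + 0.318841² = 0.003361 + 0.050462 + 0.013443 + 0.025415 + 0.001890 + 0.006354 + 0.101659 = 0.202583.
So 1 − D = 0.797417, i.e. 0.7974 to 4 decimal places.

0.7974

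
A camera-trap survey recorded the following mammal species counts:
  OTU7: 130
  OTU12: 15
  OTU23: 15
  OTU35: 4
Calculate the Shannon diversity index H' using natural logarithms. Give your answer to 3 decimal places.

0.712

Total N = 130+15+15+4 = 164, so the proportions are 0.79268, 0.09146, 0.09146, 0.02439 (working shown to 5 dp, full precision carried).
Each pᵢ ln pᵢ term: 0.79268×(-0.23233)=-0.18417, 0.09146×(-2.39182)=-0.21876, 0.09146×(-2.39182)=-0.21876, 0.02439×(-3.71357)=-0.09057.
Sum = -0.71227, so H' = 0.712.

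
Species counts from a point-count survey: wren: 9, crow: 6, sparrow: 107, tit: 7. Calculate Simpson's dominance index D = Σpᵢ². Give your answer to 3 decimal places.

0.698

Total N = 9+6+107+7 = 129, so the proportions are 0.06977, 0.04651, 0.82946, 0.05426 (working shown to 5 dp, full precision carried).
D = 0.06977² + 0.04651² + 0.82946² + 0.05426² = 0.00487 + 0.00216 + 0.68800 + 0.00294 = 0.69797.
To 3 decimal places, D = 0.698.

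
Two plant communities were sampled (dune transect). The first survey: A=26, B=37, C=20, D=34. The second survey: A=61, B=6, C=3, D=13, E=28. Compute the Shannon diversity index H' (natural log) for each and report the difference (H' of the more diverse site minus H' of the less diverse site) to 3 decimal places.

0.176

The first survey: N=117, proportions 0.22222, 0.31624, 0.17094, 0.2906, giving H' = 1.35939 (working shown to 5 dp, full precision carried).
The second survey: N=111, proportions 0.54955, 0.05405, 0.02703, 0.11712, 0.25225, giving H' = 1.18290.
Difference = |1.35939 − 1.18290| = 0.17649, i.e. 0.176 to 3 decimal places.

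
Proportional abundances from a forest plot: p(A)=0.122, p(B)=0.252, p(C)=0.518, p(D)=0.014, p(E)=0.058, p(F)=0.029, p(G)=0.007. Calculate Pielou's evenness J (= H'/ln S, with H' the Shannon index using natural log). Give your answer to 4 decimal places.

H' = −Σ pᵢ ln pᵢ = −((-0.256656) + (-0.347338) + (-0.340730) + (-0.059762) + (-0.165144) + (-0.102673) + (-0.034733)) = 1.307036 (working shown to 6 dp, full precision carried).
With S = 7 species, ln S = 1.945910, so J = 1.307036/1.945910 = 0.671684, i.e. 0.6717 to 4 decimal places.

0.6717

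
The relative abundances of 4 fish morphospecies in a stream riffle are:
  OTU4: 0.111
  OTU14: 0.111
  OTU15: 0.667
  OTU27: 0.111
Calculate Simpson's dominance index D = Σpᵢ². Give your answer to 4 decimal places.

0.4819

D = 0.111² + 0.111² + 0.667² + 0.111² = 0.012321 + 0.012321 + 0.444889 + 0.012321 = 0.481852 (working shown to 6 dp, full precision carried).
To 4 decimal places, D = 0.4819.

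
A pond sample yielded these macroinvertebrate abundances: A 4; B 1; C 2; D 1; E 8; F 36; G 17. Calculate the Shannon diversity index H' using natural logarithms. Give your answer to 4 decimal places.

Total N = 4+1+2+1+8+36+17 = 69, so the proportions are 0.057971, 0.014493, 0.028986, 0.014493, 0.115942, 0.521739, 0.246377 (working shown to 6 dp, full precision carried).
Each pᵢ ln pᵢ term: 0.057971×(-2.847812)=-0.165091, 0.014493×(-4.234107)=-0.061364, 0.028986×(-3.540959)=-0.102637, 0.014493×(-4.234107)=-0.061364, 0.115942×(-2.154665)=-0.249816, 0.521739×(-0.650588)=-0.339437, 0.246377×(-1.400893)=-0.345148.
Sum = -1.324856, so H' = 1.3249.

1.3249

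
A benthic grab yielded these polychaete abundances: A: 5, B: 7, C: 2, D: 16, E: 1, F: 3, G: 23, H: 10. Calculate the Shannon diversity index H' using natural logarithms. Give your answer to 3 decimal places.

Total N = 5+7+2+16+1+3+23+10 = 67, so the proportions are 0.07463, 0.10448, 0.02985, 0.23881, 0.01493, 0.04478, 0.34328, 0.14925 (working shown to 5 dp, full precision carried).
Each pᵢ ln pᵢ term: 0.07463×(-2.59525)=-0.19368, 0.10448×(-2.25878)=-0.23599, 0.02985×(-3.51155)=-0.10482, 0.23881×(-1.43210)=-0.34199, 0.01493×(-4.20469)=-0.06276, 0.04478×(-3.10608)=-0.13908, 0.34328×(-1.06920)=-0.36704, 0.14925×(-1.90211)=-0.28390.
Sum = -1.72925, so H' = 1.729.

1.729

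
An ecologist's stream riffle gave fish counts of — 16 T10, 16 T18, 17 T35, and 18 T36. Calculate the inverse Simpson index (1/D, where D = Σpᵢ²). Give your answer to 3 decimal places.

3.990

Total N = 16+16+17+18 = 67, so the proportions are 0.238806, 0.238806, 0.2537313, 0.2686567 (working shown to 7 dp, full precision carried).
D = 0.238806² + 0.238806² + 0.2537313² + 0.2686567² = 0.0570283 + 0.0570283 + 0.0643796 + 0.0721764 = 0.2506126.
So 1/D = 3.99022, i.e. 3.990 to 3 decimal places.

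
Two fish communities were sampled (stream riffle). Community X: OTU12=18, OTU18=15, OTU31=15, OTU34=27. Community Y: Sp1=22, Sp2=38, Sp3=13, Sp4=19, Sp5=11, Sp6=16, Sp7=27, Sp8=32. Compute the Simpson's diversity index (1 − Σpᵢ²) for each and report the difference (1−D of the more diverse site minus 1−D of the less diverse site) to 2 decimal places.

0.12

Community X: N=75, proportions 0.24, 0.2, 0.2, 0.36, giving 1−D = 0.7328 (working shown to 4 dp, full precision carried).
Community Y: N=178, proportions 0.1236, 0.2135, 0.073, 0.1067, 0.0618, 0.0899, 0.1517, 0.1798, giving 1−D = 0.8552.
Difference = |0.7328 − 0.8552| = 0.1224, i.e. 0.12 to 2 decimal places.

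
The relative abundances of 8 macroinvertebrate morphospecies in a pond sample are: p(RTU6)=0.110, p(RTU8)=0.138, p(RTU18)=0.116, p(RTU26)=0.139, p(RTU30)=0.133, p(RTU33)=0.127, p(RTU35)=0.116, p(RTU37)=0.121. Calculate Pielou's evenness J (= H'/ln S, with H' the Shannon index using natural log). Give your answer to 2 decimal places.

H' = −Σ pᵢ ln pᵢ = −((-0.2428) + (-0.2733) + (-0.2499) + (-0.2743) + (-0.2683) + (-0.2621) + (-0.2499) + (-0.2555)) = 2.0761 (working shown to 4 dp, full precision carried).
With S = 8 species, ln S = 2.0794, so J = 2.0761/2.0794 = 0.9984, i.e. 1.00 to 2 decimal places.

1.00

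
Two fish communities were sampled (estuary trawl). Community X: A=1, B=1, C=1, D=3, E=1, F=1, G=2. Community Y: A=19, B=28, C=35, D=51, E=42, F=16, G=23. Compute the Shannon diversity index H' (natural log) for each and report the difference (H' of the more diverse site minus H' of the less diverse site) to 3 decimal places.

0.038

Community X: N=10, proportions 0.1, 0.1, 0.1, 0.3, 0.1, 0.1, 0.2, giving H' = 1.83437 (working shown to 5 dp, full precision carried).
Community Y: N=214, proportions 0.08879, 0.13084, 0.16355, 0.23832, 0.19626, 0.07477, 0.10748, giving H' = 1.87221.
Difference = |1.83437 − 1.87221| = 0.03784, i.e. 0.038 to 3 decimal places.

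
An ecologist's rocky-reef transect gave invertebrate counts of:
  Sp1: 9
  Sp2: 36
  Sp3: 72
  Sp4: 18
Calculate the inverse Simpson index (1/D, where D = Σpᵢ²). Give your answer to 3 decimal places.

2.647

Total N = 9+36+72+18 = 135, so the proportions are 0.066667, 0.266667, 0.533333, 0.133333 (working shown to 6 dp, full precision carried).
D = 0.066667² + 0.266667² + 0.533333² + 0.133333² = 0.004444 + 0.071111 + 0.284444 + 0.017778 = 0.377778.
So 1/D = 2.64706, i.e. 2.647 to 3 decimal places.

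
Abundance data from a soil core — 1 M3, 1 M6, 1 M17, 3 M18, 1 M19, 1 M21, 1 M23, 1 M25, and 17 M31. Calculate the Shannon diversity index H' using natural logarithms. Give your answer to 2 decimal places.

Total N = 1+1+1+3+1+1+1+1+17 = 27, so the proportions are 0.037, 0.037, 0.037, 0.1111, 0.037, 0.037, 0.037, 0.037, 0.6296 (working shown to 4 dp, full precision carried).
Each pᵢ ln pᵢ term: 0.037×(-3.2958)=-0.1221, 0.037×(-3.2958)=-0.1221, 0.037×(-3.2958)=-0.1221, 0.1111×(-2.1972)=-0.2441, 0.037×(-3.2958)=-0.1221, 0.037×(-3.2958)=-0.1221, 0.037×(-3.2958)=-0.1221, 0.037×(-3.2958)=-0.1221, 0.6296×(-0.4626)=-0.2913.
Sum = -1.3899, so H' = 1.39.

1.39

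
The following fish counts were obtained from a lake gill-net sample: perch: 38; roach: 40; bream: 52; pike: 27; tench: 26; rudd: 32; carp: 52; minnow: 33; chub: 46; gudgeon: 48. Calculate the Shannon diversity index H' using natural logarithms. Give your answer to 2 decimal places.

Total N = 38+40+52+27+26+32+52+33+46+48 = 394, so the proportions are 0.0964, 0.1015, 0.132, 0.0685, 0.066, 0.0812, 0.132, 0.0838, 0.1168, 0.1218 (working shown to 4 dp, full precision carried).
Each pᵢ ln pᵢ term: 0.0964×(-2.3388)=-0.2256, 0.1015×(-2.2875)=-0.2322, 0.132×(-2.0251)=-0.2673, 0.0685×(-2.6805)=-0.1837, 0.066×(-2.7183)=-0.1794, 0.0812×(-2.5106)=-0.2039, 0.132×(-2.0251)=-0.2673, 0.0838×(-2.4798)=-0.2077, 0.1168×(-2.1477)=-0.2507, 0.1218×(-2.1051)=-0.2565.
Sum = -2.2742, so H' = 2.27.

2.27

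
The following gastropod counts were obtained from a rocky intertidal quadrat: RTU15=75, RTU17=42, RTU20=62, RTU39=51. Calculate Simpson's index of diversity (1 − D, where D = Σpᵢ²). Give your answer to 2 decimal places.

Total N = 75+42+62+51 = 230, so the proportions are 0.3261, 0.1826, 0.2696, 0.2217 (working shown to 4 dp, full precision carried).
D = 0.3261² + 0.1826² + 0.2696² + 0.2217² = 0.1063 + 0.0333 + 0.0727 + 0.0492 = 0.2615.
So 1 − D = 0.7385, i.e. 0.74 to 2 decimal places.

0.74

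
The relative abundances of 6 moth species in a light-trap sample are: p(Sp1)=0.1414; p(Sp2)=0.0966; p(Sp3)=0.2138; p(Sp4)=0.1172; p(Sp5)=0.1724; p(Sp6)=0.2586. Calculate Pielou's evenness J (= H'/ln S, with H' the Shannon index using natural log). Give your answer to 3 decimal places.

0.969

H' = −Σ pᵢ ln pᵢ = −((-0.27660) + (-0.22577) + (-0.32983) + (-0.25126) + (-0.30307) + (-0.34975)) = 1.73628 (working shown to 5 dp, full precision carried).
With S = 6 species, ln S = 1.79176, so J = 1.73628/1.79176 = 0.96904, i.e. 0.969 to 3 decimal places.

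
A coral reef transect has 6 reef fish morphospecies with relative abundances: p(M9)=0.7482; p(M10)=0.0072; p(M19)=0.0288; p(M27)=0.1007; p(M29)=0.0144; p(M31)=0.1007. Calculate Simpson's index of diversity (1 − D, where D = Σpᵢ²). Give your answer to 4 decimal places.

D = 0.7482² + 0.0072² + 0.0288² + 0.1007² + 0.0144² + 0.1007² = 0.559803 + 0.000052 + 0.000829 + 0.010140 + 0.000207 + 0.010140 = 0.581173 (working shown to 6 dp, full precision carried).
So 1 − D = 0.418827, i.e. 0.4188 to 4 decimal places.

0.4188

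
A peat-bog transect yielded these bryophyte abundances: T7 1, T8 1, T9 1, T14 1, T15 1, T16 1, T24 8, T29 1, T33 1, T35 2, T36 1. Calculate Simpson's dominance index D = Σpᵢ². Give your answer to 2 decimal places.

0.21

Total N = 1+1+1+1+1+1+8+1+1+2+1 = 19, so the proportions are 0.0526, 0.0526, 0.0526, 0.0526, 0.0526, 0.0526, 0.4211, 0.0526, 0.0526, 0.1053, 0.0526 (working shown to 4 dp, full precision carried).
D = 0.0526² + 0.0526² + 0.0526² + 0.0526² + 0.0526² + 0.0526² + 0.4211² + 0.0526² + 0.0526² + 0.1053² + 0.0526² = 0.0028 + 0.0028 + 0.0028 + 0.0028 + 0.0028 + 0.0028 + 0.1773 + 0.0028 + 0.0028 + 0.0111 + 0.0028 = 0.2133.
To 2 decimal places, D = 0.21.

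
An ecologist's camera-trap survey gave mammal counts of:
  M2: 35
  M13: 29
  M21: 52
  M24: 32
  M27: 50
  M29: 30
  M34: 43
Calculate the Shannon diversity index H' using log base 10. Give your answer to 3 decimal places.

0.834

Total N = 35+29+52+32+50+30+43 = 271, so the proportions are 0.12915, 0.10701, 0.19188, 0.11808, 0.1845, 0.1107, 0.15867 (working shown to 5 dp, full precision carried).
Each pᵢ log₁₀ pᵢ term: 0.12915×(-0.88890)=-0.11480, 0.10701×(-0.97057)=-0.10386, 0.19188×(-0.71697)=-0.13757, 0.11808×(-0.92782)=-0.10956, 0.1845×(-0.73400)=-0.13542, 0.1107×(-0.95585)=-0.10581, 0.15867×(-0.79950)=-0.12686.
Sum = -0.83389, so H' = 0.834.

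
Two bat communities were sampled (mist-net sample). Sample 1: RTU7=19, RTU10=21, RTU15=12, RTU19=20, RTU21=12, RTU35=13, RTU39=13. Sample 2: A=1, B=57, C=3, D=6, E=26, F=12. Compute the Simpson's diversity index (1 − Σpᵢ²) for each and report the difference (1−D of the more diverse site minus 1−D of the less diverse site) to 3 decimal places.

0.222

Sample 1: N=110, proportions 0.17273, 0.19091, 0.10909, 0.18182, 0.10909, 0.11818, 0.11818, giving 1−D = 0.84893 (working shown to 5 dp, full precision carried).
Sample 2: N=105, proportions 0.00952, 0.54286, 0.02857, 0.05714, 0.24762, 0.11429, giving 1−D = 0.62676.
Difference = |0.84893 − 0.62676| = 0.22217, i.e. 0.222 to 3 decimal places.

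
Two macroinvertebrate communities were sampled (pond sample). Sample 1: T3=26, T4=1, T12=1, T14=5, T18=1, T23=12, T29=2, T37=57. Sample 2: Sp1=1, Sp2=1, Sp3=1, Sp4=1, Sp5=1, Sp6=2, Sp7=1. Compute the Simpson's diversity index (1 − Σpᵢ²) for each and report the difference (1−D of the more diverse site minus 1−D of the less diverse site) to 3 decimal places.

0.216

Sample 1: N=105, proportions 0.24762, 0.00952, 0.00952, 0.04762, 0.00952, 0.11429, 0.01905, 0.54286, giving 1−D = 0.62803 (working shown to 5 dp, full precision carried).
Sample 2: N=8, proportions 0.125, 0.125, 0.125, 0.125, 0.125, 0.25, 0.125, giving 1−D = 0.84375.
Difference = |0.62803 − 0.84375| = 0.21572, i.e. 0.216 to 3 decimal places.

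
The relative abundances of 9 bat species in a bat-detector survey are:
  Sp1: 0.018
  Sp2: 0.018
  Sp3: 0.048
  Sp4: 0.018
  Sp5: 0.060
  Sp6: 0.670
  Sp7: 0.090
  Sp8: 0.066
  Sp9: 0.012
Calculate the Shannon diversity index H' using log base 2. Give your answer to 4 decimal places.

1.8019

Each pᵢ log₂ pᵢ term (working shown to 6 dp, full precision carried): 0.018×(-5.795859)=-0.104325, 0.018×(-5.795859)=-0.104325, 0.048×(-4.380822)=-0.210279, 0.018×(-5.795859)=-0.104325, 0.06×(-4.058894)=-0.243534, 0.67×(-0.577767)=-0.387104, 0.09×(-3.473931)=-0.312654, 0.066×(-3.921390)=-0.258812, 0.012×(-6.380822)=-0.076570.
Sum = -1.801929, so H' = 1.8019.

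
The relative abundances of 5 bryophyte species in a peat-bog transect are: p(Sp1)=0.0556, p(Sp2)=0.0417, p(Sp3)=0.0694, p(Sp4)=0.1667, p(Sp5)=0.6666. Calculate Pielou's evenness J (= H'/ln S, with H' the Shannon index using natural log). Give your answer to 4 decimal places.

0.6507

H' = −Σ pᵢ ln pᵢ = −((-0.160660) + (-0.132491) + (-0.185150) + (-0.298653) + (-0.270350)) = 1.047304 (working shown to 6 dp, full precision carried).
With S = 5 species, ln S = 1.609438, so J = 1.047304/1.609438 = 0.650727, i.e. 0.6507 to 4 decimal places.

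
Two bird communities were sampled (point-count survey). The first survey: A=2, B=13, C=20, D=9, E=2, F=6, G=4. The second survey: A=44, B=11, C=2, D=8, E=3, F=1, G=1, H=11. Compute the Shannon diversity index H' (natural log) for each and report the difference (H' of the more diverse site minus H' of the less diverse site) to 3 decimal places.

The first survey: N=56, proportions 0.03571, 0.23214, 0.35714, 0.16071, 0.03571, 0.10714, 0.07143, giving H' = 1.66638 (working shown to 5 dp, full precision carried).
The second survey: N=81, proportions 0.54321, 0.1358, 0.02469, 0.09877, 0.03704, 0.01235, 0.01235, 0.1358, giving H' = 1.42438.
Difference = |1.66638 − 1.42438| = 0.24200, i.e. 0.242 to 3 decimal places.

0.242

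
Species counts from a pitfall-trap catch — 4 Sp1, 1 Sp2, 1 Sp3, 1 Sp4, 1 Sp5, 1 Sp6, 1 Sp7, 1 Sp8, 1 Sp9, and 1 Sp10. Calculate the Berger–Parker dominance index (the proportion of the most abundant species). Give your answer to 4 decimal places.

Total N = 4+1+1+1+1+1+1+1+1+1 = 13, so the proportions are 0.307692, 0.076923, 0.076923, 0.076923, 0.076923, 0.076923, 0.076923, 0.076923, 0.076923, 0.076923 (working shown to 6 dp, full precision carried).
The largest proportion is 0.307692, i.e. d = 0.3077 to 4 decimal places.

0.3077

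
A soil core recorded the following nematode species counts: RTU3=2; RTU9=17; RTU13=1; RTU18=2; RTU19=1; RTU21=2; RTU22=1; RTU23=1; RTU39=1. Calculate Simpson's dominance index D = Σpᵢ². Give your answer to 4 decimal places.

Total N = 2+17+1+2+1+2+1+1+1 = 28, so the proportions are 0.071429, 0.607143, 0.035714, 0.071429, 0.035714, 0.071429, 0.035714, 0.035714, 0.035714 (working shown to 6 dp, full precision carried).
D = 0.071429² + 0.607143² + 0.035714² + 0.071429² + 0.035714² + 0.071429² + 0.035714² + 0.035714² + 0.035714² = 0.005102 + 0.368622 + 0.001276 + 0.005102 + 0.001276 + 0.005102 + 0.001276 + 0.001276 + 0.001276 = 0.390306.
To 4 decimal places, D = 0.3903.

0.3903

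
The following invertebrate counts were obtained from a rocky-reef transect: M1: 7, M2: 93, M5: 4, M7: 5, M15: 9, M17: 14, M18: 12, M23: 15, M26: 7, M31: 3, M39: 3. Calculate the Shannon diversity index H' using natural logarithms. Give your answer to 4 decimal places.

1.6817

Total N = 7+93+4+5+9+14+12+15+7+3+3 = 172, so the proportions are 0.040698, 0.540698, 0.023256, 0.02907, 0.052326, 0.081395, 0.069767, 0.087209, 0.040698, 0.017442, 0.017442 (working shown to 6 dp, full precision carried).
Each pᵢ ln pᵢ term: 0.040698×(-3.201584)=-0.130297, 0.540698×(-0.614895)=-0.332472, 0.023256×(-3.761200)=-0.087470, 0.02907×(-3.538057)=-0.102850, 0.052326×(-2.950270)=-0.154375, 0.081395×(-2.508437)=-0.204175, 0.069767×(-2.662588)=-0.185762, 0.087209×(-2.439444)=-0.212742, 0.040698×(-3.201584)=-0.130297, 0.017442×(-4.048882)=-0.070620, 0.017442×(-4.048882)=-0.070620.
Sum = -1.681681, so H' = 1.6817.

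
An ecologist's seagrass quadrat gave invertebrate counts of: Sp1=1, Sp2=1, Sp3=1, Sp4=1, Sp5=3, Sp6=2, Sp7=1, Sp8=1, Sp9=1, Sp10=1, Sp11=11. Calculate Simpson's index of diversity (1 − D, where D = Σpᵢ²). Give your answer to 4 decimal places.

Total N = 1+1+1+1+3+2+1+1+1+1+11 = 24, so the proportions are 0.041667, 0.041667, 0.041667, 0.041667, 0.125, 0.083333, 0.041667, 0.041667, 0.041667, 0.041667, 0.458333 (working shown to 6 dp, full precision carried).
D = 0.041667² + 0.041667² + 0.041667² + 0.041667² + 0.125² + 0.083333² + 0.041667² + 0.041667² + 0.041667² + 0.041667² + 0.458333² = 0.001736 + 0.001736 + 0.001736 + 0.001736 + 0.015625 + 0.006944 + 0.001736 + 0.001736 + 0.001736 + 0.001736 + 0.210069 = 0.246528.
So 1 − D = 0.753472, i.e. 0.7535 to 4 decimal places.

0.7535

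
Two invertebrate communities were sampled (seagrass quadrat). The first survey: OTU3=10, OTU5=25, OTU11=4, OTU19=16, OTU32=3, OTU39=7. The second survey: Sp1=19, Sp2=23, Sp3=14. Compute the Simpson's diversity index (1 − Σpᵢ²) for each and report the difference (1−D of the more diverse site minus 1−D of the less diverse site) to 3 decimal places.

The first survey: N=65, proportions 0.15385, 0.38462, 0.06154, 0.24615, 0.04615, 0.10769, giving 1−D = 0.75030 (working shown to 5 dp, full precision carried).
The second survey: N=56, proportions 0.33929, 0.41071, 0.25, giving 1−D = 0.65370.
Difference = |0.75030 − 0.65370| = 0.09660, i.e. 0.097 to 3 decimal places.

0.097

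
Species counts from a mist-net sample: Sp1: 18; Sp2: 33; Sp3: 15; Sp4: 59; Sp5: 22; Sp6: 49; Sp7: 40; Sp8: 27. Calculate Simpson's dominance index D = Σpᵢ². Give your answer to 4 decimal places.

0.1494

Total N = 18+33+15+59+22+49+40+27 = 263, so the proportions are 0.068441, 0.125475, 0.057034, 0.224335, 0.08365, 0.186312, 0.152091, 0.102662 (working shown to 6 dp, full precision carried).
D = 0.068441² + 0.125475² + 0.057034² + 0.224335² + 0.08365² + 0.186312² + 0.152091² + 0.102662² = 0.004684 + 0.015744 + 0.003253 + 0.050326 + 0.006997 + 0.034712 + 0.023132 + 0.010539 = 0.149388.
To 4 decimal places, D = 0.1494.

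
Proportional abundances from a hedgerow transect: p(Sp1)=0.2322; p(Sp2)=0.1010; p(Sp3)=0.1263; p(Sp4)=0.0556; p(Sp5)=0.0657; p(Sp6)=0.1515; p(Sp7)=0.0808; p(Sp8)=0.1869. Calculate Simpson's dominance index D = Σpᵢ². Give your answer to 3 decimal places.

D = 0.2322² + 0.101² + 0.1263² + 0.0556² + 0.0657² + 0.1515² + 0.0808² + 0.1869² = 0.05392 + 0.01020 + 0.01595 + 0.00309 + 0.00432 + 0.02295 + 0.00653 + 0.03493 = 0.15189 (working shown to 5 dp, full precision carried).
To 3 decimal places, D = 0.152.

0.152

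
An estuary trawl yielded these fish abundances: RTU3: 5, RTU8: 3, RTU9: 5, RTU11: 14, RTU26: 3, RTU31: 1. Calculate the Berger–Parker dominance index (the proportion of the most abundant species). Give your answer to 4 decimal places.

0.4516

Total N = 5+3+5+14+3+1 = 31, so the proportions are 0.16129, 0.096774, 0.16129, 0.451613, 0.096774, 0.032258 (working shown to 6 dp, full precision carried).
The largest proportion is 0.451613, i.e. d = 0.4516 to 4 decimal places.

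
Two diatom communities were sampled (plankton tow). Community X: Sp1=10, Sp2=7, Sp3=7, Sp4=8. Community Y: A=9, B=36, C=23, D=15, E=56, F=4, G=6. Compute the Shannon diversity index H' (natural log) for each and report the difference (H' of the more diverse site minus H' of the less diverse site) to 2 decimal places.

Community X: N=32, proportions 0.3125, 0.21875, 0.21875, 0.25, giving H' = 1.374982 (working shown to 6 dp, full precision carried).
Community Y: N=149, proportions 0.060403, 0.241611, 0.154362, 0.100671, 0.375839, 0.026846, 0.040268, giving H' = 1.626535.
Difference = |1.374982 − 1.626535| = 0.251553, i.e. 0.25 to 2 decimal places.

0.25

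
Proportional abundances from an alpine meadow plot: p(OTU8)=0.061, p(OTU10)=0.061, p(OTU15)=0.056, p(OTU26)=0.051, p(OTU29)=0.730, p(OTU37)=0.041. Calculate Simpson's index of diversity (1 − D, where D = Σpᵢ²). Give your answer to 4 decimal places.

D = 0.061² + 0.061² + 0.056² + 0.051² + 0.73² + 0.041² = 0.003721 + 0.003721 + 0.003136 + 0.002601 + 0.532900 + 0.001681 = 0.547760 (working shown to 6 dp, full precision carried).
So 1 − D = 0.452240, i.e. 0.4522 to 4 decimal places.

0.4522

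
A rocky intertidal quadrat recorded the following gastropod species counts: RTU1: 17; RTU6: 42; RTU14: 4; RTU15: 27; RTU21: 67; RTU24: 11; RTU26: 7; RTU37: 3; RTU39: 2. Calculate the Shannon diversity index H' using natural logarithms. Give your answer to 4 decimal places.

Total N = 17+42+4+27+67+11+7+3+2 = 180, so the proportions are 0.094444, 0.233333, 0.022222, 0.15, 0.372222, 0.061111, 0.038889, 0.016667, 0.011111 (working shown to 6 dp, full precision carried).
Each pᵢ ln pᵢ term: 0.094444×(-2.359744)=-0.222865, 0.233333×(-1.455287)=-0.339567, 0.022222×(-3.806662)=-0.084592, 0.15×(-1.897120)=-0.284568, 0.372222×(-0.988264)=-0.367854, 0.061111×(-2.795062)=-0.170809, 0.038889×(-3.247047)=-0.126274, 0.016667×(-4.094345)=-0.068239, 0.011111×(-4.499810)=-0.049998.
Sum = -1.714766, so H' = 1.7148.

1.7148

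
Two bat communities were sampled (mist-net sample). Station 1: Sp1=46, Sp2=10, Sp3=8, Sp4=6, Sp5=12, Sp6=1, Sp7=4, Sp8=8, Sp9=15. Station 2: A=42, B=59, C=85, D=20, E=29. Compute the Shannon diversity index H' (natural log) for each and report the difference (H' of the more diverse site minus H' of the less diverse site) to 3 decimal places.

Station 1: N=110, proportions 0.41818, 0.09091, 0.07273, 0.05455, 0.10909, 0.00909, 0.03636, 0.07273, 0.13636, giving H' = 1.79912 (working shown to 5 dp, full precision carried).
Station 2: N=235, proportions 0.17872, 0.25106, 0.3617, 0.08511, 0.1234, giving H' = 1.49044.
Difference = |1.79912 − 1.49044| = 0.30868, i.e. 0.309 to 3 decimal places.

0.309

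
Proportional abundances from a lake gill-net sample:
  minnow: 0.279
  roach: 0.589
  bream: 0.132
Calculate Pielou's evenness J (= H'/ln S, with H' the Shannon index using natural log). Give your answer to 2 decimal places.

H' = −Σ pᵢ ln pᵢ = −((-0.3562) + (-0.3118) + (-0.2673)) = 0.9352 (working shown to 4 dp, full precision carried).
With S = 3 species, ln S = 1.0986, so J = 0.9352/1.0986 = 0.8513, i.e. 0.85 to 2 decimal places.

0.85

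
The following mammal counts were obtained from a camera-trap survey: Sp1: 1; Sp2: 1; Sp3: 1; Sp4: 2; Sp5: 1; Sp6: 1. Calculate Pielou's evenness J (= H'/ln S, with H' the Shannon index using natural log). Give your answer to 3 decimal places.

0.976

Total N = 1+1+1+2+1+1 = 7, so the proportions are 0.14286, 0.14286, 0.14286, 0.28571, 0.14286, 0.14286 (working shown to 5 dp, full precision carried).
H' = −Σ pᵢ ln pᵢ = −((-0.27799) + (-0.27799) + (-0.27799) + (-0.35793) + (-0.27799) + (-0.27799)) = 1.74787.
With S = 6 species, ln S = 1.79176, so J = 1.74787/1.79176 = 0.97550, i.e. 0.976 to 3 decimal places.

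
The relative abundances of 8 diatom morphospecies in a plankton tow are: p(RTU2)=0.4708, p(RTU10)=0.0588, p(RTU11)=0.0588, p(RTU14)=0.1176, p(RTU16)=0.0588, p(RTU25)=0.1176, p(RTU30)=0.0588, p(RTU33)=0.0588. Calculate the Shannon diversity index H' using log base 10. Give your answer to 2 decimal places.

Each pᵢ log₁₀ pᵢ term (working shown to 4 dp, full precision carried): 0.4708×(-0.3272)=-0.1540, 0.0588×(-1.2306)=-0.0724, 0.0588×(-1.2306)=-0.0724, 0.1176×(-0.9296)=-0.1093, 0.0588×(-1.2306)=-0.0724, 0.1176×(-0.9296)=-0.1093, 0.0588×(-1.2306)=-0.0724, 0.0588×(-1.2306)=-0.0724.
Sum = -0.7345, so H' = 0.73.

0.73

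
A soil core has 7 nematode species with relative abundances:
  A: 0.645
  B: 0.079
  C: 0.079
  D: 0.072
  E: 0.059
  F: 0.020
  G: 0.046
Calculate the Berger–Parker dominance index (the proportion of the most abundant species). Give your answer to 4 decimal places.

The largest proportion is 0.645, i.e. d = 0.6450 to 4 decimal places.

0.6450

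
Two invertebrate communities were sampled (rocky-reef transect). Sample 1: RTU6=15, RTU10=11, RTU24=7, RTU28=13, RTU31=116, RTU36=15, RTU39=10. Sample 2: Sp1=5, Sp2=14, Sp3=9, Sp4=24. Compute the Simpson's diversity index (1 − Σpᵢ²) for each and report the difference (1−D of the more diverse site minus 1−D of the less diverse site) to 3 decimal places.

Sample 1: N=187, proportions 0.08021, 0.05882, 0.03743, 0.06952, 0.62032, 0.08021, 0.05348, giving 1−D = 0.58978 (working shown to 5 dp, full precision carried).
Sample 2: N=52, proportions 0.09615, 0.26923, 0.17308, 0.46154, giving 1−D = 0.67530.
Difference = |0.58978 − 0.67530| = 0.08552, i.e. 0.086 to 3 decimal places.

0.086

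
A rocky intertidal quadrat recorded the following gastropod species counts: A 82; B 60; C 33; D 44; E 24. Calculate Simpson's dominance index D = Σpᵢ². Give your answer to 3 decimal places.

Total N = 82+60+33+44+24 = 243, so the proportions are 0.33745, 0.24691, 0.1358, 0.18107, 0.09877 (working shown to 5 dp, full precision carried).
D = 0.33745² + 0.24691² + 0.1358² + 0.18107² + 0.09877² = 0.11387 + 0.06097 + 0.01844 + 0.03279 + 0.00975 = 0.23582.
To 3 decimal places, D = 0.236.

0.236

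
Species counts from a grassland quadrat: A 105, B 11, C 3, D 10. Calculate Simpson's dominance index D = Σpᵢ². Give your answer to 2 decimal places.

Total N = 105+11+3+10 = 129, so the proportions are 0.814, 0.0853, 0.0233, 0.0775 (working shown to 4 dp, full precision carried).
D = 0.814² + 0.0853² + 0.0233² + 0.0775² = 0.6625 + 0.0073 + 0.0005 + 0.0060 = 0.6763.
To 2 decimal places, D = 0.68.

0.68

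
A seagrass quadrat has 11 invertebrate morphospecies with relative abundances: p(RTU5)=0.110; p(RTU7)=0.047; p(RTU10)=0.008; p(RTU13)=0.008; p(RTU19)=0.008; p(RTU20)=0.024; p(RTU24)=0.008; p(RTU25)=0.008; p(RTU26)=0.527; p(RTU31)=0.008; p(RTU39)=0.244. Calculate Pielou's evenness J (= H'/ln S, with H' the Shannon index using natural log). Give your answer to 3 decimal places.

H' = −Σ pᵢ ln pᵢ = −((-0.24280) + (-0.14371) + (-0.03863) + (-0.03863) + (-0.03863) + (-0.08951) + (-0.03863) + (-0.03863) + (-0.33757) + (-0.03863) + (-0.34418)) = 1.38954 (working shown to 5 dp, full precision carried).
With S = 11 species, ln S = 2.39790, so J = 1.38954/2.39790 = 0.57948, i.e. 0.579 to 3 decimal places.

0.579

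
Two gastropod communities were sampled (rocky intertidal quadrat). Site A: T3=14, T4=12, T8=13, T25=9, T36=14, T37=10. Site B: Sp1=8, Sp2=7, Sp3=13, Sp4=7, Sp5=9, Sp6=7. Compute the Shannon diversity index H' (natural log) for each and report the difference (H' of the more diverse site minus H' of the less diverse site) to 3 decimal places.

0.016

Site A: N=72, proportions 0.19444444, 0.16666667, 0.18055556, 0.125, 0.19444444, 0.13888889, giving H' = 1.77864252 (working shown to 8 dp, full precision carried).
Site B: N=51, proportions 0.15686275, 0.1372549, 0.25490196, 0.1372549, 0.17647059, 0.1372549, giving H' = 1.76282547.
Difference = |1.77864252 − 1.76282547| = 0.01581705, i.e. 0.016 to 3 decimal places.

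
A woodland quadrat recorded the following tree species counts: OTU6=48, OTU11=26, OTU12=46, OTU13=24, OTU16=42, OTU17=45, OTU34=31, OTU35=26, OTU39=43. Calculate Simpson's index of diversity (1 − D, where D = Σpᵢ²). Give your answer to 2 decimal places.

Total N = 48+26+46+24+42+45+31+26+43 = 331, so the proportions are 0.145, 0.0785, 0.139, 0.0725, 0.1269, 0.136, 0.0937, 0.0785, 0.1299 (working shown to 4 dp, full precision carried).
D = 0.145² + 0.0785² + 0.139² + 0.0725² + 0.1269² + 0.136² + 0.0937² + 0.0785² + 0.1299² = 0.0210 + 0.0062 + 0.0193 + 0.0053 + 0.0161 + 0.0185 + 0.0088 + 0.0062 + 0.0169 = 0.1182.
So 1 − D = 0.8818, i.e. 0.88 to 2 decimal places.

0.88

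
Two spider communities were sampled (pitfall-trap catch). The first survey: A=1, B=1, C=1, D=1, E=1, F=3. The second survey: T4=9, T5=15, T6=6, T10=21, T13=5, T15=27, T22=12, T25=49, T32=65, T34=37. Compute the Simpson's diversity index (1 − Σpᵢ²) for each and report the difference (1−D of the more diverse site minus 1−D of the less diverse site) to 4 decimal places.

The first survey: N=8, proportions 0.125, 0.125, 0.125, 0.125, 0.125, 0.375, giving 1−D = 0.781250 (working shown to 6 dp, full precision carried).
The second survey: N=246, proportions 0.036585, 0.060976, 0.02439, 0.085366, 0.020325, 0.109756, 0.04878, 0.199187, 0.264228, 0.150407, giving 1−D = 0.840108.
Difference = |0.781250 − 0.840108| = 0.058858, i.e. 0.0589 to 4 decimal places.

0.0589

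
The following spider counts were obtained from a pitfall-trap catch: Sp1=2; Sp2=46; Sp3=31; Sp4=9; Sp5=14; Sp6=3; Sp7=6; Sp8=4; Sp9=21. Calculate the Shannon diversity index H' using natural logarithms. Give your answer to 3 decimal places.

1.793

Total N = 2+46+31+9+14+3+6+4+21 = 136, so the proportions are 0.014706, 0.338235, 0.227941, 0.066176, 0.102941, 0.022059, 0.044118, 0.029412, 0.154412 (working shown to 6 dp, full precision carried).
Each pᵢ ln pᵢ term: 0.014706×(-4.219508)=-0.062052, 0.338235×(-1.084013)=-0.366652, 0.227941×(-1.478668)=-0.337049, 0.066176×(-2.715430)=-0.179698, 0.102941×(-2.273598)=-0.234047, 0.022059×(-3.814043)=-0.084133, 0.044118×(-3.120895)=-0.137687, 0.029412×(-3.526361)=-0.103716, 0.154412×(-1.868132)=-0.288462.
Sum = -1.793495, so H' = 1.793.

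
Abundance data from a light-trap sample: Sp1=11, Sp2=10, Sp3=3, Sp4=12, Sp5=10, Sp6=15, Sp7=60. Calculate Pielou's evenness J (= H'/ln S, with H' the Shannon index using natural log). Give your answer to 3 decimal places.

0.800

Total N = 11+10+3+12+10+15+60 = 121, so the proportions are 0.09091, 0.08264, 0.02479, 0.09917, 0.08264, 0.12397, 0.49587 (working shown to 5 dp, full precision carried).
H' = −Σ pᵢ ln pᵢ = −((-0.21799) + (-0.20605) + (-0.09167) + (-0.22918) + (-0.20605) + (-0.25881) + (-0.34782)) = 1.55757.
With S = 7 species, ln S = 1.94591, so J = 1.55757/1.94591 = 0.80043, i.e. 0.800 to 3 decimal places.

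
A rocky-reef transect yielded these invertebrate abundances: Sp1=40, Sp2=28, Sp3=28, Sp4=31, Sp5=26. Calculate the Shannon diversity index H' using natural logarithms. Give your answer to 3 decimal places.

1.597

Total N = 40+28+28+31+26 = 153, so the proportions are 0.26144, 0.18301, 0.18301, 0.20261, 0.16993 (working shown to 5 dp, full precision carried).
Each pᵢ ln pᵢ term: 0.26144×(-1.34156)=-0.35073, 0.18301×(-1.69823)=-0.31079, 0.18301×(-1.69823)=-0.31079, 0.20261×(-1.59645)=-0.32346, 0.16993×(-1.77234)=-0.30118.
Sum = -1.59696, so H' = 1.597.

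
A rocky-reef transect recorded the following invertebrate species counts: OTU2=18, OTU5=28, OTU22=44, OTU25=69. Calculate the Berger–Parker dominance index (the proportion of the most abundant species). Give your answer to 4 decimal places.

0.4340

Total N = 18+28+44+69 = 159, so the proportions are 0.113208, 0.176101, 0.27673, 0.433962 (working shown to 6 dp, full precision carried).
The largest proportion is 0.433962, i.e. d = 0.4340 to 4 decimal places.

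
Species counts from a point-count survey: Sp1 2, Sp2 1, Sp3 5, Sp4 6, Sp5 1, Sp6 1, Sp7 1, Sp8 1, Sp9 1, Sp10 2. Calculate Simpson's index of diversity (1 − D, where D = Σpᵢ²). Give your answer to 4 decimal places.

0.8299

Total N = 2+1+5+6+1+1+1+1+1+2 = 21, so the proportions are 0.095238, 0.047619, 0.238095, 0.285714, 0.047619, 0.047619, 0.047619, 0.047619, 0.047619, 0.095238 (working shown to 6 dp, full precision carried).
D = 0.095238² + 0.047619² + 0.238095² + 0.285714² + 0.047619² + 0.047619² + 0.047619² + 0.047619² + 0.047619² + 0.095238² = 0.009070 + 0.002268 + 0.056689 + 0.081633 + 0.002268 + 0.002268 + 0.002268 + 0.002268 + 0.002268 + 0.009070 = 0.170068.
So 1 − D = 0.829932, i.e. 0.8299 to 4 decimal places.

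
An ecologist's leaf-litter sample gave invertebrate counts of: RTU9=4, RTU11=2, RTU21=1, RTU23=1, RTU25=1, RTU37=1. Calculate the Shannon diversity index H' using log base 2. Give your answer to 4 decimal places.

2.3219

Total N = 4+2+1+1+1+1 = 10, so the proportions are 0.4, 0.2, 0.1, 0.1, 0.1, 0.1 (working shown to 6 dp, full precision carried).
Each pᵢ log₂ pᵢ term: 0.4×(-1.321928)=-0.528771, 0.2×(-2.321928)=-0.464386, 0.1×(-3.321928)=-0.332193, 0.1×(-3.321928)=-0.332193, 0.1×(-3.321928)=-0.332193, 0.1×(-3.321928)=-0.332193.
Sum = -2.321928, so H' = 2.3219.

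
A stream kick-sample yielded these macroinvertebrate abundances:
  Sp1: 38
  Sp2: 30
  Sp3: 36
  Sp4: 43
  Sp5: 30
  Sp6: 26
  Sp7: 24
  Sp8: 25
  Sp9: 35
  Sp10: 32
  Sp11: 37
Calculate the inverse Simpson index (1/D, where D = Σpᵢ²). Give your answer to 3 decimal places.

Total N = 38+30+36+43+30+26+24+25+35+32+37 = 356, so the proportions are 0.10674157, 0.08426966, 0.1011236, 0.12078652, 0.08426966, 0.07303371, 0.06741573, 0.07022472, 0.09831461, 0.08988764, 0.10393258 (working shown to 8 dp, full precision carried).
D = 0.10674157² + 0.08426966² + 0.1011236² + 0.12078652² + 0.08426966² + 0.07303371² + 0.06741573² + 0.07022472² + 0.09831461² + 0.08988764² + 0.10393258² = 0.01139376 + 0.00710138 + 0.01022598 + 0.01458938 + 0.00710138 + 0.00533392 + 0.00454488 + 0.00493151 + 0.00966576 + 0.00807979 + 0.01080198 = 0.09376973.
So 1/D = 10.66442, i.e. 10.664 to 3 decimal places.

10.664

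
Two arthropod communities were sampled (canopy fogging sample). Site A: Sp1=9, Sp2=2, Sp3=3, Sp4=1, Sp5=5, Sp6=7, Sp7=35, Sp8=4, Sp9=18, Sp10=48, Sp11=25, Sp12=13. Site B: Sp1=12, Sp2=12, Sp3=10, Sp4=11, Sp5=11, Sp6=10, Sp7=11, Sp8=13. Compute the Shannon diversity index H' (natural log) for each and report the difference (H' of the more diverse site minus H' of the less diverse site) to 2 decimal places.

Site A: N=170, proportions 0.0529, 0.0118, 0.0176, 0.0059, 0.0294, 0.0412, 0.2059, 0.0235, 0.1059, 0.2824, 0.1471, 0.0765, giving H' = 2.0313 (working shown to 4 dp, full precision carried).
Site B: N=90, proportions 0.1333, 0.1333, 0.1111, 0.1222, 0.1222, 0.1111, 0.1222, 0.1444, giving H' = 2.0758.
Difference = |2.0313 − 2.0758| = 0.0445, i.e. 0.04 to 2 decimal places.

0.04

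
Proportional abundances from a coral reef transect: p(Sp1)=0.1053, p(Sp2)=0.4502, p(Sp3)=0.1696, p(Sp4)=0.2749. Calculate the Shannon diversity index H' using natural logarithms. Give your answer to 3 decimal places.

1.252

Each pᵢ ln pᵢ term (working shown to 5 dp, full precision carried): 0.1053×(-2.25094)=-0.23702, 0.4502×(-0.79806)=-0.35929, 0.1696×(-1.77431)=-0.30092, 0.2749×(-1.29135)=-0.35499.
Sum = -1.25223, so H' = 1.252.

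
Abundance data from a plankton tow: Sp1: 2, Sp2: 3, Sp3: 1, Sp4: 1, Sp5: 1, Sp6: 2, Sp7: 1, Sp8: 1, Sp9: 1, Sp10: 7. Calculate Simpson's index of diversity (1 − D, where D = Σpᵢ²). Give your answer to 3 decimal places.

Total N = 2+3+1+1+1+2+1+1+1+7 = 20, so the proportions are 0.1, 0.15, 0.05, 0.05, 0.05, 0.1, 0.05, 0.05, 0.05, 0.35 (working shown to 5 dp, full precision carried).
D = 0.1² + 0.15² + 0.05² + 0.05² + 0.05² + 0.1² + 0.05² + 0.05² + 0.05² + 0.35² = 0.01000 + 0.02250 + 0.00250 + 0.00250 + 0.00250 + 0.01000 + 0.00250 + 0.00250 + 0.00250 + 0.12250 = 0.18000.
So 1 − D = 0.82000, i.e. 0.820 to 3 decimal places.

0.820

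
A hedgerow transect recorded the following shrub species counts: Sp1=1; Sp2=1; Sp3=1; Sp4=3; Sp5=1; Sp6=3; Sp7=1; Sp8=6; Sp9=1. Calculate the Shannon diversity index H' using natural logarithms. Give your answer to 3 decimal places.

1.927

Total N = 1+1+1+3+1+3+1+6+1 = 18, so the proportions are 0.05556, 0.05556, 0.05556, 0.16667, 0.05556, 0.16667, 0.05556, 0.33333, 0.05556 (working shown to 5 dp, full precision carried).
Each pᵢ ln pᵢ term: 0.05556×(-2.89037)=-0.16058, 0.05556×(-2.89037)=-0.16058, 0.05556×(-2.89037)=-0.16058, 0.16667×(-1.79176)=-0.29863, 0.05556×(-2.89037)=-0.16058, 0.16667×(-1.79176)=-0.29863, 0.05556×(-2.89037)=-0.16058, 0.33333×(-1.09861)=-0.36620, 0.05556×(-2.89037)=-0.16058.
Sum = -1.92691, so H' = 1.927.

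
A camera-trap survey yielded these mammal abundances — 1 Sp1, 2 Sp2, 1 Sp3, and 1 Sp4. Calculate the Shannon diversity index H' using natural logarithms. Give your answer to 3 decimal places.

1.332

Total N = 1+2+1+1 = 5, so the proportions are 0.2, 0.4, 0.2, 0.2 (working shown to 5 dp, full precision carried).
Each pᵢ ln pᵢ term: 0.2×(-1.60944)=-0.32189, 0.4×(-0.91629)=-0.36652, 0.2×(-1.60944)=-0.32189, 0.2×(-1.60944)=-0.32189.
Sum = -1.33218, so H' = 1.332.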